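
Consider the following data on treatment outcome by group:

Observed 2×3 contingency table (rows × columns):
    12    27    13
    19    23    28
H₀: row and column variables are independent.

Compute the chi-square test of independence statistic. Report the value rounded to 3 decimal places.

test statistic = 4.838

Row totals [52, 70], col totals [31, 50, 41], n=122
χ² = (12−13.21)²/13.21 + (27−21.31)²/21.31 + (13−17.48)²/17.48 + (19−17.79)²/17.79 + (23−28.69)²/28.69 + (28−23.52)²/23.52 = 4.8380
df = 2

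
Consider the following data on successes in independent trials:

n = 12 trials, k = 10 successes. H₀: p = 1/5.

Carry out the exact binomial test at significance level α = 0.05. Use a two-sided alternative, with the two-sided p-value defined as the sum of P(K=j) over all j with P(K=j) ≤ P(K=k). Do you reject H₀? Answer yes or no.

Exact binomial: n=12, k=10, p₀=1/5=0.2000
P(X=j) = C(n,j)·p₀^j·(1−p₀)^(n−j); p = Σ P(X=j) over j with P(X=j) ≤ P(X=10)
p-value (two-sided) = 0.00000
At α=0.05: p < α → reject H₀

reject H₀: yes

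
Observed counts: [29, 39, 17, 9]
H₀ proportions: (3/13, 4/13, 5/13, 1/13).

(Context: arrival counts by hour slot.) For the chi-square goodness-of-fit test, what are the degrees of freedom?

df = k − 1 = 4 − 1 = 3

degrees of freedom = 3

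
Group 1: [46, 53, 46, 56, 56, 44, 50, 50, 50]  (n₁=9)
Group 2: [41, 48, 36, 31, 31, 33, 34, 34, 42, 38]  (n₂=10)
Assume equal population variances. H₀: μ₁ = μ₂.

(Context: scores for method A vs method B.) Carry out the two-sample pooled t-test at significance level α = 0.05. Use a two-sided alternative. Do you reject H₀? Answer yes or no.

reject H₀: yes

x̄₁=50.111, s₁=4.314, n₁=9
x̄₂=36.800, s₂=5.473, n₂=10
s_p² = [8·4.314² + 9·5.473²]/17 = 24.6170
SE = √(s_p²·(1/9+1/10)) = 2.2797
t = (50.111−36.800)/2.2797 = 5.8390
df = 17
p-value (two-sided) = 0.00002
At α=0.05: p < α → reject H₀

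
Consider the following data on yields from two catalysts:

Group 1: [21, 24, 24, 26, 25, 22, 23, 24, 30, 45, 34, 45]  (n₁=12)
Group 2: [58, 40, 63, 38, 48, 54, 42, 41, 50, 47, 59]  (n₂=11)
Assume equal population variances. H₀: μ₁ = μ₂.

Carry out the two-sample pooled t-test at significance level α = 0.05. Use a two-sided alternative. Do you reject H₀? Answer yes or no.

x̄₁=28.583, s₁=8.447, n₁=12
x̄₂=49.091, s₂=8.502, n₂=11
s_p² = [11·8.447² + 10·8.502²]/21 = 71.8012
SE = √(s_p²·(1/12+1/11)) = 3.5371
t = (28.583−49.091)/3.5371 = -5.7979
df = 21
p-value (two-sided) = 0.00001
At α=0.05: p < α → reject H₀

reject H₀: yes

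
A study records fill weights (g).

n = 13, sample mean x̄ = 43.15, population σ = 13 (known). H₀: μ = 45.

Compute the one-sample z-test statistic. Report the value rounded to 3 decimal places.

SE = σ/√n = 13/√13 = 3.6056
z = (x̄−μ₀)/SE = (43.15−45)/3.6056 = -0.5131

test statistic = -0.513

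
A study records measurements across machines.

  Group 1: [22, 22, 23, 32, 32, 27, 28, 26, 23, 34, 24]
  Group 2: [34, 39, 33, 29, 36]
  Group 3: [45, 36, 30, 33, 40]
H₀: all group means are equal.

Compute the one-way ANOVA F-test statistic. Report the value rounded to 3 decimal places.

test statistic = 10.037

Group means [26.64, 34.20, 36.80], grand mean 30.857
SSB = Σnᵢ(x̄ᵢ−x̄)² = 428.426; SSW = ΣΣ(x−x̄ᵢ)² = 384.145
MSB = 428.426/2 = 214.2130; MSW = 384.145/18 = 21.3414
F = MSB/MSW = 10.0374
df = (2, 18)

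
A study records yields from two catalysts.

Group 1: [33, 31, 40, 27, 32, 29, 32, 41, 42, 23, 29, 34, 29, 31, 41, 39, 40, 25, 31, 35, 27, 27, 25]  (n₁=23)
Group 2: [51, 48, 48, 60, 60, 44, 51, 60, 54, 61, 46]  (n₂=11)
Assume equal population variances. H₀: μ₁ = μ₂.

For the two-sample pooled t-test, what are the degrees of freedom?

df = n₁ + n₂ − 2 = 23 + 11 − 2 = 32

degrees of freedom = 32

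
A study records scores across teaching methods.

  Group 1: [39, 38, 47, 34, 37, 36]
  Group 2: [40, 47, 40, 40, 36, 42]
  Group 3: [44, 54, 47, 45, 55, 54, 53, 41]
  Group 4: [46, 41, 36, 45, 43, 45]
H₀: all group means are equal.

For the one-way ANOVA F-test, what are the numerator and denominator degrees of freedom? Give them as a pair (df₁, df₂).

k = 4 groups, N = 26 total
df = (k−1, N−k) = (4−1, 26−4) = (3, 22)

degrees of freedom = [3, 22]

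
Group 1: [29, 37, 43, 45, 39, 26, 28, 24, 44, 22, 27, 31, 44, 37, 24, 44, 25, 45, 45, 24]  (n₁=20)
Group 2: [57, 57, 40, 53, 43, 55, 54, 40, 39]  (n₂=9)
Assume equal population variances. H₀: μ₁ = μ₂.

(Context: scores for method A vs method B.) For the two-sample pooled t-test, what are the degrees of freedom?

df = n₁ + n₂ − 2 = 20 + 9 − 2 = 27

degrees of freedom = 27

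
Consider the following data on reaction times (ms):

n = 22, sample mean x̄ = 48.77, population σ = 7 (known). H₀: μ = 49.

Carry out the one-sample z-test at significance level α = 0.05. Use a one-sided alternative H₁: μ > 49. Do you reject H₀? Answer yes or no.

reject H₀: no

SE = σ/√n = 7/√22 = 1.4924
z = (x̄−μ₀)/SE = (48.77−49)/1.4924 = -0.1541
p-value (one-sided, H₁ greater) = 0.56124
At α=0.05: p ≥ α → fail to reject H₀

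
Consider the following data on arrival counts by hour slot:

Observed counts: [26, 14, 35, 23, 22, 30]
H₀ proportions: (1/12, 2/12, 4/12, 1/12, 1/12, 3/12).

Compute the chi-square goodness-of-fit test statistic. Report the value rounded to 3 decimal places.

test statistic = 41.460

n = 150; E_i = n·p_i = [12.50, 25.00, 50.00, 12.50, 12.50, 37.50]
χ² = (26−12.50)²/12.50 + (14−25.00)²/25.00 + (35−50.00)²/50.00 + (23−12.50)²/12.50 + (22−12.50)²/12.50 + (30−37.50)²/37.50 = 41.4600
df = 5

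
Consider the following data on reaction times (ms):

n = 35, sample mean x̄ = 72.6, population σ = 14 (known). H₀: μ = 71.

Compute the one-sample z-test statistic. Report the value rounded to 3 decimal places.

SE = σ/√n = 14/√35 = 2.3664
z = (x̄−μ₀)/SE = (72.6−71)/2.3664 = 0.6761

test statistic = 0.676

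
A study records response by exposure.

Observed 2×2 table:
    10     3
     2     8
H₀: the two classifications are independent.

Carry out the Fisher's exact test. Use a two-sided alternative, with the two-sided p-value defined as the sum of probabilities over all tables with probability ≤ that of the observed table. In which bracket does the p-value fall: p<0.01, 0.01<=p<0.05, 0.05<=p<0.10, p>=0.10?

p-value bracket: 0.01<=p<0.05

Margins: r₁=13, r₂=10, c₁=12, c₂=11, n=23
p_obs = C(13,10)·C(10,2)/C(23,12); sum pmf over tables with pmf ≤ p_obs
p-value (two-sided) = 0.01228
→ bracket: 0.01<=p<0.05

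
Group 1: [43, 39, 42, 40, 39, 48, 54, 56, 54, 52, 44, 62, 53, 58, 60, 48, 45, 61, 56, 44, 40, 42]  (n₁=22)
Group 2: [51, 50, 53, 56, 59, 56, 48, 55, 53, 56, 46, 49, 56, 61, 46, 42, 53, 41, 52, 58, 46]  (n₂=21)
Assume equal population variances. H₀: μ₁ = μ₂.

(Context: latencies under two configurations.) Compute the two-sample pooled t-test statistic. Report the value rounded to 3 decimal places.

x̄₁=49.091, s₁=7.721, n₁=22
x̄₂=51.762, s₂=5.476, n₂=21
s_p² = [21·7.721² + 20·5.476²]/41 = 45.1617
SE = √(s_p²·(1/22+1/21)) = 2.0502
t = (49.091−51.762)/2.0502 = -1.3028
df = 41

test statistic = -1.303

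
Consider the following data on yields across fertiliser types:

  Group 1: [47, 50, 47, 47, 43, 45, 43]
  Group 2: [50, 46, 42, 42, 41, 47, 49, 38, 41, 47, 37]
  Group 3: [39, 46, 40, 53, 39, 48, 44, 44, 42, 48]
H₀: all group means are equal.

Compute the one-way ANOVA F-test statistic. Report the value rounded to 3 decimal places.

test statistic = 0.730

Group means [46.00, 43.64, 44.30], grand mean 44.464
SSB = Σnᵢ(x̄ᵢ−x̄)² = 24.319; SSW = ΣΣ(x−x̄ᵢ)² = 416.645
MSB = 24.319/2 = 12.1594; MSW = 416.645/25 = 16.6658
F = MSB/MSW = 0.7296
df = (2, 25)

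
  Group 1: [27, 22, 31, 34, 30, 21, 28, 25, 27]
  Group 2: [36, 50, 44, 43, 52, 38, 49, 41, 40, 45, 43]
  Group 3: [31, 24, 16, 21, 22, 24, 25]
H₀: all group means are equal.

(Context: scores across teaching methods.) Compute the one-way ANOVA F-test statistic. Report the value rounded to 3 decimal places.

test statistic = 51.867

Group means [27.22, 43.73, 23.29], grand mean 32.926
SSB = Σnᵢ(x̄ᵢ−x̄)² = 2226.686; SSW = ΣΣ(x−x̄ᵢ)² = 515.166
MSB = 2226.686/2 = 1113.3430; MSW = 515.166/24 = 21.4652
F = MSB/MSW = 51.8672
df = (2, 24)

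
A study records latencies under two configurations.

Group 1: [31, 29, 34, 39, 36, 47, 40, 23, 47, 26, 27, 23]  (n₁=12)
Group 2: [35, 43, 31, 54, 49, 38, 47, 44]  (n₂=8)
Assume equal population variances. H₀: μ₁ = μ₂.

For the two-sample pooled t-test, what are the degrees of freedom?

degrees of freedom = 18

df = n₁ + n₂ − 2 = 12 + 8 − 2 = 18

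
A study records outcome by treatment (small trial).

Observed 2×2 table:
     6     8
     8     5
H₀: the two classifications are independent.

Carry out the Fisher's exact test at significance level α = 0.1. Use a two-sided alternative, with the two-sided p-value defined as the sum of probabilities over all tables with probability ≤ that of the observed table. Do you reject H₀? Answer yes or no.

reject H₀: no

Margins: r₁=14, r₂=13, c₁=14, c₂=13, n=27
p_obs = C(14,6)·C(13,8)/C(27,14); sum pmf over tables with pmf ≤ p_obs
p-value (two-sided) = 0.44948
At α=0.1: p ≥ α → fail to reject H₀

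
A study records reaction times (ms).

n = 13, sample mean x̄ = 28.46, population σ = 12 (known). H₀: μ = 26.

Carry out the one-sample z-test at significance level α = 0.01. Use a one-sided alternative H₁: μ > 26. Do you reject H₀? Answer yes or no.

SE = σ/√n = 12/√13 = 3.3282
z = (x̄−μ₀)/SE = (28.46−26)/3.3282 = 0.7391
p-value (one-sided, H₁ greater) = 0.22991
At α=0.01: p ≥ α → fail to reject H₀

reject H₀: no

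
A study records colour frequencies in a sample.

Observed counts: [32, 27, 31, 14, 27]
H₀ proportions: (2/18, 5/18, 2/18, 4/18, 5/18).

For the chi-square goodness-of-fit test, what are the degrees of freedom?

df = k − 1 = 5 − 1 = 4

degrees of freedom = 4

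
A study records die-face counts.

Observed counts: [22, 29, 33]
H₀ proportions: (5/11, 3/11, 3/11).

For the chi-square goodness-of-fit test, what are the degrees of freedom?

degrees of freedom = 2

df = k − 1 = 3 − 1 = 2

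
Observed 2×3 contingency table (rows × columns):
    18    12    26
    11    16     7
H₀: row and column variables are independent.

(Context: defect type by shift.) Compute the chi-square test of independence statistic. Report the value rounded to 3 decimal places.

test statistic = 8.320

Row totals [56, 34], col totals [29, 28, 33], n=90
χ² = (18−18.04)²/18.04 + (12−17.42)²/17.42 + (26−20.53)²/20.53 + (11−10.96)²/10.96 + (16−10.58)²/10.58 + (7−12.47)²/12.47 = 8.3198
df = 2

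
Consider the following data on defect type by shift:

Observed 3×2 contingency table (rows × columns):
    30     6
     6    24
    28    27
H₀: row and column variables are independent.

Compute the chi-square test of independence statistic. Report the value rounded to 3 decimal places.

Row totals [36, 30, 55], col totals [64, 57], n=121
χ² = (30−19.04)²/19.04 + (6−16.96)²/16.96 + (6−15.87)²/15.87 + (24−14.13)²/14.13 + (28−29.09)²/29.09 + (27−25.91)²/25.91 = 26.5019
df = 2

test statistic = 26.502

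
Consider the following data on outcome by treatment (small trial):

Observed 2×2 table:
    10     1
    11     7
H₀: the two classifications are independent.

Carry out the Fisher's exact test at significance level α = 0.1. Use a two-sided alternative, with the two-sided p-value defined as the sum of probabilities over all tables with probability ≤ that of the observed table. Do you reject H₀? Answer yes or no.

Margins: r₁=11, r₂=18, c₁=21, c₂=8, n=29
p_obs = C(11,10)·C(18,11)/C(29,21); sum pmf over tables with pmf ≤ p_obs
p-value (two-sided) = 0.10965
At α=0.1: p ≥ α → fail to reject H₀

reject H₀: no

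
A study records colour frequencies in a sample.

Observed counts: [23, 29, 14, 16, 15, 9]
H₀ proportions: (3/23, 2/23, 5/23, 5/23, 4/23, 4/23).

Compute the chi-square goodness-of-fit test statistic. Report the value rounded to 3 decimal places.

n = 106; E_i = n·p_i = [13.83, 9.22, 23.04, 23.04, 18.43, 18.43]
χ² = (23−13.83)²/13.83 + (29−9.22)²/9.22 + (14−23.04)²/23.04 + (16−23.04)²/23.04 + (15−18.43)²/18.43 + (9−18.43)²/18.43 = 59.7157
df = 5

test statistic = 59.716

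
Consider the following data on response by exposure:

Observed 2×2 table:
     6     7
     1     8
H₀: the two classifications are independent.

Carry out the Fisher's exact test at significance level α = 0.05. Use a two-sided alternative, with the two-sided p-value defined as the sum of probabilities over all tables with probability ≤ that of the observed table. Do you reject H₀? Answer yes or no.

reject H₀: no

Margins: r₁=13, r₂=9, c₁=7, c₂=15, n=22
p_obs = C(13,6)·C(9,1)/C(22,7); sum pmf over tables with pmf ≤ p_obs
p-value (two-sided) = 0.16486
At α=0.05: p ≥ α → fail to reject H₀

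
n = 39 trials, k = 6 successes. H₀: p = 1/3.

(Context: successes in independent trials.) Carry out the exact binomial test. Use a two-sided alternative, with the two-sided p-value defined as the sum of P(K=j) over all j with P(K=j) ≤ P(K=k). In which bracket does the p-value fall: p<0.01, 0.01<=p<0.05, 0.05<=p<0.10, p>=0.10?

p-value bracket: 0.01<=p<0.05

Exact binomial: n=39, k=6, p₀=1/3=0.3333
P(X=j) = C(n,j)·p₀^j·(1−p₀)^(n−j); p = Σ P(X=j) over j with P(X=j) ≤ P(X=6)
p-value (two-sided) = 0.01682
→ bracket: 0.01<=p<0.05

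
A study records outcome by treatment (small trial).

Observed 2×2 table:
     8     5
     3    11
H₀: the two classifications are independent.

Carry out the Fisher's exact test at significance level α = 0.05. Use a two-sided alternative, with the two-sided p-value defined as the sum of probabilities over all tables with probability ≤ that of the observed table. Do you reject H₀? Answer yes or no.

Margins: r₁=13, r₂=14, c₁=11, c₂=16, n=27
p_obs = C(13,8)·C(14,3)/C(27,11); sum pmf over tables with pmf ≤ p_obs
p-value (two-sided) = 0.05424
At α=0.05: p ≥ α → fail to reject H₀

reject H₀: no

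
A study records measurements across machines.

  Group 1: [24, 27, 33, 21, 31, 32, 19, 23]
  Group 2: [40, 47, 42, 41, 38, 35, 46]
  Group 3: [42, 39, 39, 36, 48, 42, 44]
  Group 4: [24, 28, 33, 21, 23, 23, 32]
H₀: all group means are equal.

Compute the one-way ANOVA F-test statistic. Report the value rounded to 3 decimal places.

test statistic = 25.828

Group means [26.25, 41.29, 41.43, 26.29], grand mean 33.552
SSB = Σnᵢ(x̄ᵢ−x̄)² = 1649.101; SSW = ΣΣ(x−x̄ᵢ)² = 532.071
MSB = 1649.101/3 = 549.7003; MSW = 532.071/25 = 21.2829
F = MSB/MSW = 25.8283
df = (3, 25)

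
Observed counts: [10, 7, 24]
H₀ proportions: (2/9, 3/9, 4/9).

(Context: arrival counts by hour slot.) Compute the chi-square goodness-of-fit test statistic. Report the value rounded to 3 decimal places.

test statistic = 5.171

n = 41; E_i = n·p_i = [9.11, 13.67, 18.22]
χ² = (10−9.11)²/9.11 + (7−13.67)²/13.67 + (24−18.22)²/18.22 = 5.1707
df = 2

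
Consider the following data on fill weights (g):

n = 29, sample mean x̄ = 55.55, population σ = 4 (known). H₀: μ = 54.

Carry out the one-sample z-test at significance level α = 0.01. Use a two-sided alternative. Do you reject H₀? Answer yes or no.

reject H₀: no

SE = σ/√n = 4/√29 = 0.7428
z = (x̄−μ₀)/SE = (55.55−54)/0.7428 = 2.0868
p-value (two-sided) = 0.03691
At α=0.01: p ≥ α → fail to reject H₀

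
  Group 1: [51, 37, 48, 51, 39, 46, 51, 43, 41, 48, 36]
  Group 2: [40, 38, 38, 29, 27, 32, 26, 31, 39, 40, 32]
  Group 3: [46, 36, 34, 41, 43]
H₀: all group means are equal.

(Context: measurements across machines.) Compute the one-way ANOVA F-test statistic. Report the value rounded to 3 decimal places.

Group means [44.64, 33.82, 40.00], grand mean 39.370
SSB = Σnᵢ(x̄ᵢ−x̄)² = 646.114; SSW = ΣΣ(x−x̄ᵢ)² = 708.182
MSB = 646.114/2 = 323.0572; MSW = 708.182/24 = 29.5076
F = MSB/MSW = 10.9483
df = (2, 24)

test statistic = 10.948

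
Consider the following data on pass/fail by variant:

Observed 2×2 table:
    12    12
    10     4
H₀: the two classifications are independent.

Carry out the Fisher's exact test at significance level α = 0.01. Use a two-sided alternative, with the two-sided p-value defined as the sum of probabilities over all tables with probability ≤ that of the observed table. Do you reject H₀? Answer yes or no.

Margins: r₁=24, r₂=14, c₁=22, c₂=16, n=38
p_obs = C(24,12)·C(14,10)/C(38,22); sum pmf over tables with pmf ≤ p_obs
p-value (two-sided) = 0.30871
At α=0.01: p ≥ α → fail to reject H₀

reject H₀: no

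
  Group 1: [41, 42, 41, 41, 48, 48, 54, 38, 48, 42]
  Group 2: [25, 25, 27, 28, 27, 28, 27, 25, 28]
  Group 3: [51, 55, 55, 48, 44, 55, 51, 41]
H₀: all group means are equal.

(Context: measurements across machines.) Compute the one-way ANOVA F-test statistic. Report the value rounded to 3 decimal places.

Group means [44.30, 26.67, 50.00], grand mean 40.111
SSB = Σnᵢ(x̄ᵢ−x̄)² = 2584.567; SSW = ΣΣ(x−x̄ᵢ)² = 430.100
MSB = 2584.567/2 = 1292.2833; MSW = 430.100/24 = 17.9208
F = MSB/MSW = 72.1107
df = (2, 24)

test statistic = 72.111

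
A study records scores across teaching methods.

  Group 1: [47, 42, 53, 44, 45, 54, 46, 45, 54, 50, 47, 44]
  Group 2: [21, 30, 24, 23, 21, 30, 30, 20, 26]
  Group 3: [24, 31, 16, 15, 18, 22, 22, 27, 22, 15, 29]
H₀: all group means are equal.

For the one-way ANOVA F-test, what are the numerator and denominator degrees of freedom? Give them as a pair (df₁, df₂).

degrees of freedom = [2, 29]

k = 3 groups, N = 32 total
df = (k−1, N−k) = (3−1, 32−3) = (2, 29)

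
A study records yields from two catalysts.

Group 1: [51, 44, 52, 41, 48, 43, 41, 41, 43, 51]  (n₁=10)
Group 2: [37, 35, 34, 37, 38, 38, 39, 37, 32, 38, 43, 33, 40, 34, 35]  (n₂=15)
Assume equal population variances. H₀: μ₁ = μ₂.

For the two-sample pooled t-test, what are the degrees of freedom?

degrees of freedom = 23

df = n₁ + n₂ − 2 = 10 + 15 − 2 = 23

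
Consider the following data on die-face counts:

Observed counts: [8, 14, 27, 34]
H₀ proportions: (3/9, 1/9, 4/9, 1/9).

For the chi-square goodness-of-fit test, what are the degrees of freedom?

degrees of freedom = 3

df = k − 1 = 4 − 1 = 3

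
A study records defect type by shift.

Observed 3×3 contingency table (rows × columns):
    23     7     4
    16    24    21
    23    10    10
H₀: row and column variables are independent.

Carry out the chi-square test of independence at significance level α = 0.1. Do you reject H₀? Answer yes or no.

Row totals [34, 61, 43], col totals [62, 41, 35], n=138
χ² = (23−15.28)²/15.28 + (7−10.10)²/10.10 + (4−8.62)²/8.62 + (16−27.41)²/27.41 + (24−18.12)²/18.12 + (21−15.47)²/15.47 + (23−19.32)²/19.32 + (10−12.78)²/12.78 + (10−10.91)²/10.91 = 17.3453
df = 4
p-value (upper-tail) = 0.00166
At α=0.1: p < α → reject H₀

reject H₀: yes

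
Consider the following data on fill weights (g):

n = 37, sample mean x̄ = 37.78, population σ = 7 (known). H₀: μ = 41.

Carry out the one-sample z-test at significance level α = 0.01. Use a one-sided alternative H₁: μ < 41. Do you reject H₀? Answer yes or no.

SE = σ/√n = 7/√37 = 1.1508
z = (x̄−μ₀)/SE = (37.78−41)/1.1508 = -2.7981
p-value (one-sided, H₁ less) = 0.00257
At α=0.01: p < α → reject H₀

reject H₀: yes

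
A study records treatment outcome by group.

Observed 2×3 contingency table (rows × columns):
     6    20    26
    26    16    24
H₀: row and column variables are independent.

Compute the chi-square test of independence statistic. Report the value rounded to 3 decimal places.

test statistic = 11.526

Row totals [52, 66], col totals [32, 36, 50], n=118
χ² = (6−14.10)²/14.10 + (20−15.86)²/15.86 + (26−22.03)²/22.03 + (26−17.90)²/17.90 + (16−20.14)²/20.14 + (24−27.97)²/27.97 = 11.5257
df = 2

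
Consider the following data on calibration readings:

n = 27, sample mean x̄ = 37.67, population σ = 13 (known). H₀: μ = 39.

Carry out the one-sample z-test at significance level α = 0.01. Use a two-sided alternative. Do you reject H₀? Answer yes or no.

reject H₀: no

SE = σ/√n = 13/√27 = 2.5019
z = (x̄−μ₀)/SE = (37.67−39)/2.5019 = -0.5316
p-value (two-sided) = 0.59500
At α=0.01: p ≥ α → fail to reject H₀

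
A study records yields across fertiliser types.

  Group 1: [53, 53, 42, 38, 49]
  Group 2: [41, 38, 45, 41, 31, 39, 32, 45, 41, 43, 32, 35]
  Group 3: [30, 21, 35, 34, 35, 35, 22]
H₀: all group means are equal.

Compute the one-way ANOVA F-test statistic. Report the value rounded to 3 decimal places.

Group means [47.00, 38.58, 30.29], grand mean 37.917
SSB = Σnᵢ(x̄ᵢ−x̄)² = 825.488; SSW = ΣΣ(x−x̄ᵢ)² = 694.345
MSB = 825.488/2 = 412.7440; MSW = 694.345/21 = 33.0641
F = MSB/MSW = 12.4832
df = (2, 21)

test statistic = 12.483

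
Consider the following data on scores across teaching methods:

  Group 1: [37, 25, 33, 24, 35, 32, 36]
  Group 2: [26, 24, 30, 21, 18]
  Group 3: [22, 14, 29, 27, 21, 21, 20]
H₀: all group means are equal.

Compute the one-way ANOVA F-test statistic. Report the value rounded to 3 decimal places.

test statistic = 7.439

Group means [31.71, 23.80, 22.00], grand mean 26.053
SSB = Σnᵢ(x̄ᵢ−x̄)² = 364.719; SSW = ΣΣ(x−x̄ᵢ)² = 392.229
MSB = 364.719/2 = 182.3594; MSW = 392.229/16 = 24.5143
F = MSB/MSW = 7.4389
df = (2, 16)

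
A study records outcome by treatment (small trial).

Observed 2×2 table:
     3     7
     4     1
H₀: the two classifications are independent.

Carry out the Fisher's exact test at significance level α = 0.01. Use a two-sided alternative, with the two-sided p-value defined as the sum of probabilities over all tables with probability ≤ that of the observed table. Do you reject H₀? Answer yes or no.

reject H₀: no

Margins: r₁=10, r₂=5, c₁=7, c₂=8, n=15
p_obs = C(10,3)·C(5,4)/C(15,7); sum pmf over tables with pmf ≤ p_obs
p-value (two-sided) = 0.11888
At α=0.01: p ≥ α → fail to reject H₀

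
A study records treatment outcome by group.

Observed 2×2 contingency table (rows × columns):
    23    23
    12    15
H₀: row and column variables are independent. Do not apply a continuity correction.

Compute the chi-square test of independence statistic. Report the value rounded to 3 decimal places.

Row totals [46, 27], col totals [35, 38], n=73
χ² = (23−22.05)²/22.05 + (23−23.95)²/23.95 + (12−12.95)²/12.95 + (15−14.05)²/14.05 = 0.2104
df = 1

test statistic = 0.210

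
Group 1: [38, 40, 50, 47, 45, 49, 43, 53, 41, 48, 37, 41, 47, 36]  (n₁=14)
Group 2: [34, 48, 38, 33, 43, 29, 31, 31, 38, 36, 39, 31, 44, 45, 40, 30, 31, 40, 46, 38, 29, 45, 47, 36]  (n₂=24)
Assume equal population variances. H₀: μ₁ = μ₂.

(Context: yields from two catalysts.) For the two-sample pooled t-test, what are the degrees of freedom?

df = n₁ + n₂ − 2 = 14 + 24 − 2 = 36

degrees of freedom = 36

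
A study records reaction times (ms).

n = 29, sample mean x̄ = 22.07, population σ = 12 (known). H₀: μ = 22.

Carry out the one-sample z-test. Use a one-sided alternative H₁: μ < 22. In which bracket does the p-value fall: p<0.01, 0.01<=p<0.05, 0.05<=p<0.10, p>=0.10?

p-value bracket: p>=0.10

SE = σ/√n = 12/√29 = 2.2283
z = (x̄−μ₀)/SE = (22.07−22)/2.2283 = 0.0314
p-value (one-sided, H₁ less) = 0.51253
→ bracket: p>=0.10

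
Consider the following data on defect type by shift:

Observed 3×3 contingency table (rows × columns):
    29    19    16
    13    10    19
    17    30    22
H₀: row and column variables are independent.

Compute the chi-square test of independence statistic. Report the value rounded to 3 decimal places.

Row totals [64, 42, 69], col totals [59, 59, 57], n=175
χ² = (29−21.58)²/21.58 + (19−21.58)²/21.58 + (16−20.85)²/20.85 + (13−14.16)²/14.16 + (10−14.16)²/14.16 + (19−13.68)²/13.68 + (17−23.26)²/23.26 + (30−23.26)²/23.26 + (22−22.47)²/22.47 = 11.0211
df = 4

test statistic = 11.021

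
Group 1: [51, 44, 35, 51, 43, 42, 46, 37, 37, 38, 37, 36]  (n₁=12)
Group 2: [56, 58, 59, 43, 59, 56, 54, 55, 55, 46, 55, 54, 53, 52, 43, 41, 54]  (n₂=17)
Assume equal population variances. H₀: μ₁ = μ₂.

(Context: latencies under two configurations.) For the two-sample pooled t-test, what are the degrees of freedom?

df = n₁ + n₂ − 2 = 12 + 17 − 2 = 27

degrees of freedom = 27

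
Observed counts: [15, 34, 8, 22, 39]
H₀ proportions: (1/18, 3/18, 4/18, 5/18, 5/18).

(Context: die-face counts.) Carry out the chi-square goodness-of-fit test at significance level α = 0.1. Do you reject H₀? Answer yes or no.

reject H₀: yes

n = 118; E_i = n·p_i = [6.56, 19.67, 26.22, 32.78, 32.78]
χ² = (15−6.56)²/6.56 + (34−19.67)²/19.67 + (8−26.22)²/26.22 + (22−32.78)²/32.78 + (39−32.78)²/32.78 = 38.7119
df = 4
p-value (upper-tail) = 0.00000
At α=0.1: p < α → reject H₀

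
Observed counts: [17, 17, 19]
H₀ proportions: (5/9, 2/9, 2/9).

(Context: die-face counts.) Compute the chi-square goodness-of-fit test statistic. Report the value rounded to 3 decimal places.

test statistic = 12.004

n = 53; E_i = n·p_i = [29.44, 11.78, 11.78]
χ² = (17−29.44)²/29.44 + (17−11.78)²/11.78 + (19−11.78)²/11.78 = 12.0038
df = 2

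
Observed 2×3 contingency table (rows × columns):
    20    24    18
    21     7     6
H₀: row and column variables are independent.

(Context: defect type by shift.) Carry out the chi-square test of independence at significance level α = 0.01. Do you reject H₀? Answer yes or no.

reject H₀: no

Row totals [62, 34], col totals [41, 31, 24], n=96
χ² = (20−26.48)²/26.48 + (24−20.02)²/20.02 + (18−15.50)²/15.50 + (21−14.52)²/14.52 + (7−10.98)²/10.98 + (6−8.50)²/8.50 = 7.8479
df = 2
p-value (upper-tail) = 0.01976
At α=0.01: p ≥ α → fail to reject H₀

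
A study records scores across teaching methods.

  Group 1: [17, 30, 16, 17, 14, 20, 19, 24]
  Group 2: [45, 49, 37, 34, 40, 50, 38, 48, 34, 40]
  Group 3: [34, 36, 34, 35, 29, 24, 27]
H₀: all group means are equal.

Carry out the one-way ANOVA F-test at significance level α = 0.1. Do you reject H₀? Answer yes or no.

Group means [19.62, 41.50, 31.29], grand mean 31.640
SSB = Σnᵢ(x̄ᵢ−x̄)² = 2127.956; SSW = ΣΣ(x−x̄ᵢ)² = 645.804
MSB = 2127.956/2 = 1063.9782; MSW = 645.804/22 = 29.3547
F = MSB/MSW = 36.2456
df = (2, 22)
p-value (upper-tail) = 0.00000
At α=0.1: p < α → reject H₀

reject H₀: yes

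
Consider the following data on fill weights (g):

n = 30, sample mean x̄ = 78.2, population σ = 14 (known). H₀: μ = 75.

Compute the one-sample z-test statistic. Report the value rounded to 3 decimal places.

SE = σ/√n = 14/√30 = 2.5560
z = (x̄−μ₀)/SE = (78.2−75)/2.5560 = 1.2519

test statistic = 1.252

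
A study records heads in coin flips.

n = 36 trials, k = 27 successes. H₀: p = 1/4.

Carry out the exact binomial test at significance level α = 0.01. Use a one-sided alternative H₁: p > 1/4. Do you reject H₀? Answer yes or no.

Exact binomial: n=36, k=27, p₀=1/4=0.2500
P(X≥27) from Σ C(n,i)·p₀^i·(1−p₀)^(n−i)
p-value (one-sided, H₁ greater) = 0.00000
At α=0.01: p < α → reject H₀

reject H₀: yes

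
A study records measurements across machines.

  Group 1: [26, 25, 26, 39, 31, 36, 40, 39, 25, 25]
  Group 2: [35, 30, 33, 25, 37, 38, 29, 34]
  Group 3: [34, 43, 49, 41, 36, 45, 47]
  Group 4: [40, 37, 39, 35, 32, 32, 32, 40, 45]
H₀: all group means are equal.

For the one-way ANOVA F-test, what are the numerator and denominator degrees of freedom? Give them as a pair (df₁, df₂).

k = 4 groups, N = 34 total
df = (k−1, N−k) = (4−1, 34−4) = (3, 30)

degrees of freedom = [3, 30]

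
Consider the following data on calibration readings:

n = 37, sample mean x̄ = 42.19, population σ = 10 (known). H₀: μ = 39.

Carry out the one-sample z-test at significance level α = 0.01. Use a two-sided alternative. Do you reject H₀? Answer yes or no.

reject H₀: no

SE = σ/√n = 10/√37 = 1.6440
z = (x̄−μ₀)/SE = (42.19−39)/1.6440 = 1.9404
p-value (two-sided) = 0.05233
At α=0.01: p ≥ α → fail to reject H₀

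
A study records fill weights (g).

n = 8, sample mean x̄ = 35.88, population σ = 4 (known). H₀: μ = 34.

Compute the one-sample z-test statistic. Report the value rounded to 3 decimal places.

SE = σ/√n = 4/√8 = 1.4142
z = (x̄−μ₀)/SE = (35.88−34)/1.4142 = 1.3294

test statistic = 1.329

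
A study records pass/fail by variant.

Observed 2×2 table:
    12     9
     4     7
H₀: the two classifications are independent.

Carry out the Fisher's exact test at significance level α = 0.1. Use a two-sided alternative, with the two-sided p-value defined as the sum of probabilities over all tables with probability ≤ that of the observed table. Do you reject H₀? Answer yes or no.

Margins: r₁=21, r₂=11, c₁=16, c₂=16, n=32
p_obs = C(21,12)·C(11,4)/C(32,16); sum pmf over tables with pmf ≤ p_obs
p-value (two-sided) = 0.45779
At α=0.1: p ≥ α → fail to reject H₀

reject H₀: no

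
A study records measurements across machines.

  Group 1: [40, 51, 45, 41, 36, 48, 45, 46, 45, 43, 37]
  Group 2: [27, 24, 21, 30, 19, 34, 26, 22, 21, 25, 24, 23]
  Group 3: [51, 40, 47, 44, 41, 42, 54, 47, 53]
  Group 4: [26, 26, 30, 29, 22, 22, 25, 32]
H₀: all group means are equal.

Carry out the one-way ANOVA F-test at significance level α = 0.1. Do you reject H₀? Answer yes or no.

Group means [43.36, 24.67, 46.56, 26.50], grand mean 35.100
SSB = Σnᵢ(x̄ᵢ−x̄)² = 3830.166; SSW = ΣΣ(x−x̄ᵢ)² = 709.434
MSB = 3830.166/3 = 1276.7219; MSW = 709.434/36 = 19.7065
F = MSB/MSW = 64.7868
df = (3, 36)
p-value (upper-tail) = 0.00000
At α=0.1: p < α → reject H₀

reject H₀: yes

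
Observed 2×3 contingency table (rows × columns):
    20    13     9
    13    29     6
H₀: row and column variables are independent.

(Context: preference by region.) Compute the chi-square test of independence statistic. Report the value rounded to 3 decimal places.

Row totals [42, 48], col totals [33, 42, 15], n=90
χ² = (20−15.40)²/15.40 + (13−19.60)²/19.60 + (9−7.00)²/7.00 + (13−17.60)²/17.60 + (29−22.40)²/22.40 + (6−8.00)²/8.00 = 7.8148
df = 2

test statistic = 7.815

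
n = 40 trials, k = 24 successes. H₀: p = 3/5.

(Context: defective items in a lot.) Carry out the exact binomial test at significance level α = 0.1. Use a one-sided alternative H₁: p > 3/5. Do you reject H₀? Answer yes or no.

reject H₀: no

Exact binomial: n=40, k=24, p₀=3/5=0.6000
P(X≥24) from Σ C(n,i)·p₀^i·(1−p₀)^(n−i)
p-value (one-sided, H₁ greater) = 0.56813
At α=0.1: p ≥ α → fail to reject H₀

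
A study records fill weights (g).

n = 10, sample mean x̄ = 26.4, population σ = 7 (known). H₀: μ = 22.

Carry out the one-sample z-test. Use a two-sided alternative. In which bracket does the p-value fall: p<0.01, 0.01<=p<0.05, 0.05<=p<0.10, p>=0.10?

p-value bracket: 0.01<=p<0.05

SE = σ/√n = 7/√10 = 2.2136
z = (x̄−μ₀)/SE = (26.4−22)/2.2136 = 1.9877
p-value (two-sided) = 0.04684
→ bracket: 0.01<=p<0.05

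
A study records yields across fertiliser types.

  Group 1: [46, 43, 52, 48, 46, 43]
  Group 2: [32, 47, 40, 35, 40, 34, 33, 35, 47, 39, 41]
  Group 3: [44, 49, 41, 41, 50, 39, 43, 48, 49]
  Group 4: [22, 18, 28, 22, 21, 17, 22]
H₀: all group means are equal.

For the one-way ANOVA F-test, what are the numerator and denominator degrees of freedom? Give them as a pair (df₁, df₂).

k = 4 groups, N = 33 total
df = (k−1, N−k) = (4−1, 33−4) = (3, 29)

degrees of freedom = [3, 29]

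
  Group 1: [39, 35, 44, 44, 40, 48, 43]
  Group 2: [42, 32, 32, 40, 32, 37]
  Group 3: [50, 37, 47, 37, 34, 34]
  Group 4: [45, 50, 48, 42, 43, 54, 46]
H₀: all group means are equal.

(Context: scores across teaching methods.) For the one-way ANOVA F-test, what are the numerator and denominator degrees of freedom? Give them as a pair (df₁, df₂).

k = 4 groups, N = 26 total
df = (k−1, N−k) = (4−1, 26−4) = (3, 22)

degrees of freedom = [3, 22]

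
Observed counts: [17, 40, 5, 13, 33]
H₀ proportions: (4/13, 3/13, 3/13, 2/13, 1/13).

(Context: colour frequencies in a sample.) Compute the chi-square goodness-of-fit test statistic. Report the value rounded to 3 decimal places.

test statistic = 107.152

n = 108; E_i = n·p_i = [33.23, 24.92, 24.92, 16.62, 8.31]
χ² = (17−33.23)²/33.23 + (40−24.92)²/24.92 + (5−24.92)²/24.92 + (13−16.62)²/16.62 + (33−8.31)²/8.31 = 107.1520
df = 4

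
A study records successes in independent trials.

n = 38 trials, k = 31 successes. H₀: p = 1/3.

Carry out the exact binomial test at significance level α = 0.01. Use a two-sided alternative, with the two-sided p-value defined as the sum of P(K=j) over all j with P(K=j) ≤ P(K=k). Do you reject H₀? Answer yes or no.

Exact binomial: n=38, k=31, p₀=1/3=0.3333
P(X=j) = C(n,j)·p₀^j·(1−p₀)^(n−j); p = Σ P(X=j) over j with P(X=j) ≤ P(X=31)
p-value (two-sided) = 0.00000
At α=0.01: p < α → reject H₀

reject H₀: yes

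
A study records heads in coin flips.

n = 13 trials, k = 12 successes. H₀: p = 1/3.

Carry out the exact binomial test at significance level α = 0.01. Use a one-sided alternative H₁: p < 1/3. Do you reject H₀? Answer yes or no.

reject H₀: no

Exact binomial: n=13, k=12, p₀=1/3=0.3333
P(X≤12) from Σ C(n,i)·p₀^i·(1−p₀)^(n−i)
p-value (one-sided, H₁ less) = 1.00000
At α=0.01: p ≥ α → fail to reject H₀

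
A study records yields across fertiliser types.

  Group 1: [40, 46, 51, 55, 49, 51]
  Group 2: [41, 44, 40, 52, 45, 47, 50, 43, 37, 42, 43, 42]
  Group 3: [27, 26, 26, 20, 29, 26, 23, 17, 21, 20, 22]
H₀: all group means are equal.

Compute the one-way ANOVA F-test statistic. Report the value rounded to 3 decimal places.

test statistic = 95.978

Group means [48.67, 43.83, 23.36], grand mean 37.069
SSB = Σnᵢ(x̄ᵢ−x̄)² = 3422.317; SSW = ΣΣ(x−x̄ᵢ)² = 463.545
MSB = 3422.317/2 = 1711.1583; MSW = 463.545/26 = 17.8287
F = MSB/MSW = 95.9779
df = (2, 26)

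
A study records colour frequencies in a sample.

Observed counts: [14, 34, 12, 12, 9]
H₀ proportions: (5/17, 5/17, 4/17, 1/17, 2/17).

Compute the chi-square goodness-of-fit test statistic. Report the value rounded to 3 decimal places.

test statistic = 22.028

n = 81; E_i = n·p_i = [23.82, 23.82, 19.06, 4.76, 9.53]
χ² = (14−23.82)²/23.82 + (34−23.82)²/23.82 + (12−19.06)²/19.06 + (12−4.76)²/4.76 + (9−9.53)²/9.53 = 22.0284
df = 4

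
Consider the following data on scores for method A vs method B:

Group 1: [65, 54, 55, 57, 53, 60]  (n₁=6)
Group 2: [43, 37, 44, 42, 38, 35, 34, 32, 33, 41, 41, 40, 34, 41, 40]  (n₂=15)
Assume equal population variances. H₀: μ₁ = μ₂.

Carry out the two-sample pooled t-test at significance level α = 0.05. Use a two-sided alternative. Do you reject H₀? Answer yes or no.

reject H₀: yes

x̄₁=57.333, s₁=4.502, n₁=6
x̄₂=38.333, s₂=3.904, n₂=15
s_p² = [5·4.502² + 14·3.904²]/19 = 16.5614
SE = √(s_p²·(1/6+1/15)) = 1.9658
t = (57.333−38.333)/1.9658 = 9.6653
df = 19
p-value (two-sided) = 0.00000
At α=0.05: p < α → reject H₀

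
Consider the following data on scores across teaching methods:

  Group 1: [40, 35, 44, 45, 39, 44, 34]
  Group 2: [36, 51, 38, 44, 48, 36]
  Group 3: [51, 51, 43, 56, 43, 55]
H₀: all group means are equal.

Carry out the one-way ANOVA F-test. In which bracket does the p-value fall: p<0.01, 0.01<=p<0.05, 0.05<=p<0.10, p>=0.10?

p-value bracket: 0.01<=p<0.05

Group means [40.14, 42.17, 49.83], grand mean 43.842
SSB = Σnᵢ(x̄ᵢ−x̄)² = 328.003; SSW = ΣΣ(x−x̄ᵢ)² = 488.524
MSB = 328.003/2 = 164.0013; MSW = 488.524/16 = 30.5327
F = MSB/MSW = 5.3713
df = (2, 16)
p-value (upper-tail) = 0.01642
→ bracket: 0.01<=p<0.05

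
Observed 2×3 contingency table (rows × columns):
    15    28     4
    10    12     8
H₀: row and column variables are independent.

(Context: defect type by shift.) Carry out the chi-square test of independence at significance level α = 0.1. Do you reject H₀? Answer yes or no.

Row totals [47, 30], col totals [25, 40, 12], n=77
χ² = (15−15.26)²/15.26 + (28−24.42)²/24.42 + (4−7.32)²/7.32 + (10−9.74)²/9.74 + (12−15.58)²/15.58 + (8−4.68)²/4.68 = 5.2353
df = 2
p-value (upper-tail) = 0.07298
At α=0.1: p < α → reject H₀

reject H₀: yes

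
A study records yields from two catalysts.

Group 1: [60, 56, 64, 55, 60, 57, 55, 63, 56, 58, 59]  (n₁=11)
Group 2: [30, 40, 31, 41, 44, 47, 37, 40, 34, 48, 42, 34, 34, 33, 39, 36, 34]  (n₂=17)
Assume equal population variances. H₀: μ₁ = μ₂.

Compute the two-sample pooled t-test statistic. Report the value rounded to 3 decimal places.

x̄₁=58.455, s₁=3.078, n₁=11
x̄₂=37.882, s₂=5.349, n₂=17
s_p² = [10·3.078² + 16·5.349²]/26 = 21.2497
SE = √(s_p²·(1/11+1/17)) = 1.7838
t = (58.455−37.882)/1.7838 = 11.5331
df = 26

test statistic = 11.533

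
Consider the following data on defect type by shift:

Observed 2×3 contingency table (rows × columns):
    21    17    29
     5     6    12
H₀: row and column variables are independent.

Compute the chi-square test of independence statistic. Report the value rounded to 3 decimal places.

Row totals [67, 23], col totals [26, 23, 41], n=90
χ² = (21−19.36)²/19.36 + (17−17.12)²/17.12 + (29−30.52)²/30.52 + (5−6.64)²/6.64 + (6−5.88)²/5.88 + (12−10.48)²/10.48 = 0.8472
df = 2

test statistic = 0.847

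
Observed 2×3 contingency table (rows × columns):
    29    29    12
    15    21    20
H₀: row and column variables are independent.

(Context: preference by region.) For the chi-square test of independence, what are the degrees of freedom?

degrees of freedom = 2

df = (r−1)(c−1) = (2−1)·(3−1) = 2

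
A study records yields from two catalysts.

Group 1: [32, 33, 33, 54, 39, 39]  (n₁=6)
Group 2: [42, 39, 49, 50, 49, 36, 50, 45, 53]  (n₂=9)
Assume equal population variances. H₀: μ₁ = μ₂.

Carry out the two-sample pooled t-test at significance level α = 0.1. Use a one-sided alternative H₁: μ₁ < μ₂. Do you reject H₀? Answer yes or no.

reject H₀: yes

x̄₁=38.333, s₁=8.287, n₁=6
x̄₂=45.889, s₂=5.754, n₂=9
s_p² = [5·8.287² + 8·5.754²]/13 = 46.7863
SE = √(s_p²·(1/6+1/9)) = 3.6050
t = (38.333−45.889)/3.6050 = -2.0958
df = 13
p-value (one-sided, H₁ less) = 0.02812
At α=0.1: p < α → reject H₀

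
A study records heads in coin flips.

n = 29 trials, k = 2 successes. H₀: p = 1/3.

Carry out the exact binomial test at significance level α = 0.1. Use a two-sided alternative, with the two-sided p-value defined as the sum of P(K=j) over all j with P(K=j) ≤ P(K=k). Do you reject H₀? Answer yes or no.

Exact binomial: n=29, k=2, p₀=1/3=0.3333
P(X=j) = C(n,j)·p₀^j·(1−p₀)^(n−j); p = Σ P(X=j) over j with P(X=j) ≤ P(X=2)
p-value (two-sided) = 0.00131
At α=0.1: p < α → reject H₀

reject H₀: yes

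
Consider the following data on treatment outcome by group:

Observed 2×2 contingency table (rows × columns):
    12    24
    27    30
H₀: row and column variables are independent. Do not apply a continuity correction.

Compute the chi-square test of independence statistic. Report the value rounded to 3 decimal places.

Row totals [36, 57], col totals [39, 54], n=93
χ² = (12−15.10)²/15.10 + (24−20.90)²/20.90 + (27−23.90)²/23.90 + (30−33.10)²/33.10 = 1.7850
df = 1

test statistic = 1.785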